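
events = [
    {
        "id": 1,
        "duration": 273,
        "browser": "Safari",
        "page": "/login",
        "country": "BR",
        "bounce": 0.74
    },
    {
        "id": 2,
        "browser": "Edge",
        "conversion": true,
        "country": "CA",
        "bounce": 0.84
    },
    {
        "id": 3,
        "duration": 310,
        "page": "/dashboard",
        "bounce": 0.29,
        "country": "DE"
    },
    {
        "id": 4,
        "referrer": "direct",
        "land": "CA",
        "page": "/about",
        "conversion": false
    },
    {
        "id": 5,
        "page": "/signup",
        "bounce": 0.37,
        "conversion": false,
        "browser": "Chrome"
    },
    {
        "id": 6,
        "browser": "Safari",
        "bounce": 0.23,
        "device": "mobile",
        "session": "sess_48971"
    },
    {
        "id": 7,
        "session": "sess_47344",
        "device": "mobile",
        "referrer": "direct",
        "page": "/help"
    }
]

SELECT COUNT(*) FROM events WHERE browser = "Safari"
2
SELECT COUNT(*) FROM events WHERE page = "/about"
1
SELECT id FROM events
[1, 2, 3, 4, 5, 6, 7]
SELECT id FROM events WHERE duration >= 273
[1, 3]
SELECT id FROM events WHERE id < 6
[1, 2, 3, 4, 5]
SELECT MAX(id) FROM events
7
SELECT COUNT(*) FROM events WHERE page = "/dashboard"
1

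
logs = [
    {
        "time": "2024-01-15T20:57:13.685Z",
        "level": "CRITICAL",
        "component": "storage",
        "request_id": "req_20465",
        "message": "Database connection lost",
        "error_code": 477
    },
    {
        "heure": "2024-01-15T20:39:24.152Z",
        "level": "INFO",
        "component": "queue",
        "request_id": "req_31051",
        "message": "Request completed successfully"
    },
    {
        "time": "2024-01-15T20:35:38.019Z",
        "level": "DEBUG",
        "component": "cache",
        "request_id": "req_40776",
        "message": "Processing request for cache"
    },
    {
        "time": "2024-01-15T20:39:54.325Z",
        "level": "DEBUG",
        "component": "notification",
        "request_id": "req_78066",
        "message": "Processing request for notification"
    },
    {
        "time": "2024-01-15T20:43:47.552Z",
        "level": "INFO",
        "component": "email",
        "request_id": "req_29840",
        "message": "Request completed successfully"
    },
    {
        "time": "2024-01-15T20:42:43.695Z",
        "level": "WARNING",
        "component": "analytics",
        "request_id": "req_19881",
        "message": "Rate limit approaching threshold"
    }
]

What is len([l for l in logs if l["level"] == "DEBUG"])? 2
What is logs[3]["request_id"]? "req_78066"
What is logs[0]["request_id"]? "req_20465"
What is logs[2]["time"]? "2024-01-15T20:35:38.019Z"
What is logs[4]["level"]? "INFO"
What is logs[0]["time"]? "2024-01-15T20:57:13.685Z"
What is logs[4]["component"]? "email"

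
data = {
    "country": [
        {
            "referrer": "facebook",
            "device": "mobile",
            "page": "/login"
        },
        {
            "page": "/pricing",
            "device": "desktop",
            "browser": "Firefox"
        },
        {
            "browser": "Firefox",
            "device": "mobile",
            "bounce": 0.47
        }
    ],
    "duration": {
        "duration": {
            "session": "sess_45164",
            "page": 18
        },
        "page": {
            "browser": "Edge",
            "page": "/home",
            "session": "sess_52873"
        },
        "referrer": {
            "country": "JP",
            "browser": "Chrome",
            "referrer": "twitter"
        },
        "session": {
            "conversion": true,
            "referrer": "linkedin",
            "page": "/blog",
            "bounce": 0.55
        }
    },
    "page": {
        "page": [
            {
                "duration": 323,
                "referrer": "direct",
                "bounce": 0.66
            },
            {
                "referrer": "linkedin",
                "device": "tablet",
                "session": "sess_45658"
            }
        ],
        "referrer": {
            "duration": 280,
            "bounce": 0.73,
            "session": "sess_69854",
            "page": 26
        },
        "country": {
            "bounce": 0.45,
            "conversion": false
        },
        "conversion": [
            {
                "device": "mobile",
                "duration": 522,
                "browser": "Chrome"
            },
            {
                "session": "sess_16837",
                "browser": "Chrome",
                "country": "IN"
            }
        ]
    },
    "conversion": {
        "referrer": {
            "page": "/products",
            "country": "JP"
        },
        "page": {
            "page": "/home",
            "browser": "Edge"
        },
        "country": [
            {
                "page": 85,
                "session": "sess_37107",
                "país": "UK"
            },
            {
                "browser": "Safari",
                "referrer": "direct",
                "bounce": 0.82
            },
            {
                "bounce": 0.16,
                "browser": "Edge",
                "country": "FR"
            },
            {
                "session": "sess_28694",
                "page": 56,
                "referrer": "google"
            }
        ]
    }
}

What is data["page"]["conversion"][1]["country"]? "IN"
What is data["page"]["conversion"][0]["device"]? "mobile"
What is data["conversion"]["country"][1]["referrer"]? "direct"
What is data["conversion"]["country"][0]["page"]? 85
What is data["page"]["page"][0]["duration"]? 323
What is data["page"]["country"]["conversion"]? False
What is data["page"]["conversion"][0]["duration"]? 522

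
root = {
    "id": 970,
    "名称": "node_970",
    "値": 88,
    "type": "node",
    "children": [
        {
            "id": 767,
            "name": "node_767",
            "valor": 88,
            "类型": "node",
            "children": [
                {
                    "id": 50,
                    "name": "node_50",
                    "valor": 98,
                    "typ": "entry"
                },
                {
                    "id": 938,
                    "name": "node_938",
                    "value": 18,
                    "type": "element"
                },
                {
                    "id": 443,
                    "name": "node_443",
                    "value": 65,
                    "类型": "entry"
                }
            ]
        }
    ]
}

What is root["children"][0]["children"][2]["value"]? 65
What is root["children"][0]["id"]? 767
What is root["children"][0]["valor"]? 88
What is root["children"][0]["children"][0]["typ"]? "entry"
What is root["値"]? 88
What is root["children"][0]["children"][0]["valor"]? 98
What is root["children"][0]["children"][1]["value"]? 18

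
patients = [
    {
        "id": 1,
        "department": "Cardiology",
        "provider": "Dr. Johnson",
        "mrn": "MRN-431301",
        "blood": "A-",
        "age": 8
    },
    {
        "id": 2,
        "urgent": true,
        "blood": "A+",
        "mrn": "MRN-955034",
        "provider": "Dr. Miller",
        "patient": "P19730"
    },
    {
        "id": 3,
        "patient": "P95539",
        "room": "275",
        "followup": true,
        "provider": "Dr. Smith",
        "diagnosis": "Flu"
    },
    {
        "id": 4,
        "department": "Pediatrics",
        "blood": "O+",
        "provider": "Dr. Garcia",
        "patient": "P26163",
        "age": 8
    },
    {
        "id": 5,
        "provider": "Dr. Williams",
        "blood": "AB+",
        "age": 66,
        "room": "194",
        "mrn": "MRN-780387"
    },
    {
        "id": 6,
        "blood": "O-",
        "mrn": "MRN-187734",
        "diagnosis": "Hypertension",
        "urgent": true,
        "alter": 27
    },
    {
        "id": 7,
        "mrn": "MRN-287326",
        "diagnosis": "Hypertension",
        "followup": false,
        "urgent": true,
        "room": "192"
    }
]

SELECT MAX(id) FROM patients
7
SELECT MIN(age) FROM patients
8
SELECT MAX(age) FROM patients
66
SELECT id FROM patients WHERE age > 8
[5]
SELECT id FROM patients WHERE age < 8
[]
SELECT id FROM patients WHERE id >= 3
[3, 4, 5, 6, 7]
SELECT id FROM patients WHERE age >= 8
[1, 4, 5]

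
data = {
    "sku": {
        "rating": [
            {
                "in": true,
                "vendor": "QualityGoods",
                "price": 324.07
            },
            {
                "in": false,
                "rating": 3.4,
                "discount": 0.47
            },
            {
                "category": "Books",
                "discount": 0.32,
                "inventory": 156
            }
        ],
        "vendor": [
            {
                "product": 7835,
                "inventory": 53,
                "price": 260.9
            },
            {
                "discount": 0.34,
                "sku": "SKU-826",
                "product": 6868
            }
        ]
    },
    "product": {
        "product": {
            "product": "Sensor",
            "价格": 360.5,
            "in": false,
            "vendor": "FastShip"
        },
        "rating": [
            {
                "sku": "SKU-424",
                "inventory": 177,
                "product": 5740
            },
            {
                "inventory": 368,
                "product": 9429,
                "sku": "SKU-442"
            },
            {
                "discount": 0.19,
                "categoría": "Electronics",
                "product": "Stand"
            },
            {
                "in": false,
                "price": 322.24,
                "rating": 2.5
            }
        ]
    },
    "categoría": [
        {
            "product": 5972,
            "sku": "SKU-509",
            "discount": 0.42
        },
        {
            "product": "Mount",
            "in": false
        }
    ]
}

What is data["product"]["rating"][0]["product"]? 5740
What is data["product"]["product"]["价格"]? 360.5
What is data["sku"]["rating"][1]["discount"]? 0.47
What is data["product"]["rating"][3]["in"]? False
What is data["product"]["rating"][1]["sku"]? "SKU-442"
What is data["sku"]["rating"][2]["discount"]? 0.32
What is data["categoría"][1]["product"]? "Mount"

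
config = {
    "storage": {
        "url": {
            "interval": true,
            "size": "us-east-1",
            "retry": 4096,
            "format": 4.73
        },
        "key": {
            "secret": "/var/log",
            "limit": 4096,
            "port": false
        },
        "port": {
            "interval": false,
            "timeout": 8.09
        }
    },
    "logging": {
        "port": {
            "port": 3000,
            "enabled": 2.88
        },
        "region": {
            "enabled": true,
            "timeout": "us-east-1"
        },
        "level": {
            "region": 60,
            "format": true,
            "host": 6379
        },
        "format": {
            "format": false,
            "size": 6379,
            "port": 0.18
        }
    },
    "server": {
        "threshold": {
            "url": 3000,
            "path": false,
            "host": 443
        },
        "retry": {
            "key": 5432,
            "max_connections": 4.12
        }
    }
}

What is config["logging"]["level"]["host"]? 6379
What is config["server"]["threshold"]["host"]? 443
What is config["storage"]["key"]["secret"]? "/var/log"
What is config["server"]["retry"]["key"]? 5432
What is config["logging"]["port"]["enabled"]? 2.88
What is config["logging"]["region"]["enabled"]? True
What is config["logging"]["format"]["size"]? 6379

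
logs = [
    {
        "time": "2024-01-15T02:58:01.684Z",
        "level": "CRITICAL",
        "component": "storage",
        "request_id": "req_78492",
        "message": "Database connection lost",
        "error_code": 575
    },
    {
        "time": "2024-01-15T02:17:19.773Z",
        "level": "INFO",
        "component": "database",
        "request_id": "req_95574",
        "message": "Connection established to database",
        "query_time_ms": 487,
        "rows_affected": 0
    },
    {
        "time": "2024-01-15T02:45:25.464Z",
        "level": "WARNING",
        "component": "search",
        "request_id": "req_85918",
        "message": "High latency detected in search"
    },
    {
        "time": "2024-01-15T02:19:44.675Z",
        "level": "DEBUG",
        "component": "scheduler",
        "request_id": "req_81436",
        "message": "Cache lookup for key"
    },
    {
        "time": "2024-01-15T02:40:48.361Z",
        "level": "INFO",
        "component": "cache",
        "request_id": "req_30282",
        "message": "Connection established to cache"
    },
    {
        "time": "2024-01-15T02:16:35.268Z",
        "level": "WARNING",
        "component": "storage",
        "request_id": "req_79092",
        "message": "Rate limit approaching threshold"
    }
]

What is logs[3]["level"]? "DEBUG"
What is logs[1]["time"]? "2024-01-15T02:17:19.773Z"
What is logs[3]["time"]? "2024-01-15T02:19:44.675Z"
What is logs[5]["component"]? "storage"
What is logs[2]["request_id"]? "req_85918"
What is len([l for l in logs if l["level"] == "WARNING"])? 2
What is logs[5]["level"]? "WARNING"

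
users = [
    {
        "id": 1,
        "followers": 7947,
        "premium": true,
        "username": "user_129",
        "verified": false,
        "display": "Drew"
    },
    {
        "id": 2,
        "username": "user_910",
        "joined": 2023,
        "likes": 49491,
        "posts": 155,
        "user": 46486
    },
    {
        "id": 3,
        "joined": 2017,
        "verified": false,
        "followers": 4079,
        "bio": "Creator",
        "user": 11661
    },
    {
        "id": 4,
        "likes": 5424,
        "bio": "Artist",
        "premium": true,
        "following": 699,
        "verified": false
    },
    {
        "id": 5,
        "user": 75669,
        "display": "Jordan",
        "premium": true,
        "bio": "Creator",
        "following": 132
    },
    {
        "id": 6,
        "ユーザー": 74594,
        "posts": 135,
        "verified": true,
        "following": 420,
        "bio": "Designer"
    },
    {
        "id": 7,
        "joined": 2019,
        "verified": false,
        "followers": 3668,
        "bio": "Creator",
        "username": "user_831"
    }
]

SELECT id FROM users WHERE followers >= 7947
[1]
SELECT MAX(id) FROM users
7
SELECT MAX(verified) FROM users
True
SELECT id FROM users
[1, 2, 3, 4, 5, 6, 7]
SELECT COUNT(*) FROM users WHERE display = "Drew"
1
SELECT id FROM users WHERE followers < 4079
[7]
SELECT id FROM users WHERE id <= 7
[1, 2, 3, 4, 5, 6, 7]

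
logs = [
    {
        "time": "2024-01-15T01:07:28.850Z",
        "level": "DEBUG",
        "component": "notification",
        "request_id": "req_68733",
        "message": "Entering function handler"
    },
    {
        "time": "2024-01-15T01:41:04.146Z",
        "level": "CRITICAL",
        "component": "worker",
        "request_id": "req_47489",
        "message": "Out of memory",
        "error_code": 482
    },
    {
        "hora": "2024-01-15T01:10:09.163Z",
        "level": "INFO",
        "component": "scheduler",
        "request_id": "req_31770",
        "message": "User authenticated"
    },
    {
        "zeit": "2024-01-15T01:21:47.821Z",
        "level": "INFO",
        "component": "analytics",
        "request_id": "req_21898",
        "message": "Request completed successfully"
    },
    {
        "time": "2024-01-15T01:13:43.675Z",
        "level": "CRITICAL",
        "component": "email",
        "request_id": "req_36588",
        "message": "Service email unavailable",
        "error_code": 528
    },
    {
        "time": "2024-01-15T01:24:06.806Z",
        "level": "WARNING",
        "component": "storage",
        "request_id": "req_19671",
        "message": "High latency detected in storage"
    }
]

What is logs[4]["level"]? "CRITICAL"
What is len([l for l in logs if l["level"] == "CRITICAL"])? 2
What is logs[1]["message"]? "Out of memory"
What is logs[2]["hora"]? "2024-01-15T01:10:09.163Z"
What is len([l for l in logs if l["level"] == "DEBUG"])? 1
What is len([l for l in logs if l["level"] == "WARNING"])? 1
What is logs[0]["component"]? "notification"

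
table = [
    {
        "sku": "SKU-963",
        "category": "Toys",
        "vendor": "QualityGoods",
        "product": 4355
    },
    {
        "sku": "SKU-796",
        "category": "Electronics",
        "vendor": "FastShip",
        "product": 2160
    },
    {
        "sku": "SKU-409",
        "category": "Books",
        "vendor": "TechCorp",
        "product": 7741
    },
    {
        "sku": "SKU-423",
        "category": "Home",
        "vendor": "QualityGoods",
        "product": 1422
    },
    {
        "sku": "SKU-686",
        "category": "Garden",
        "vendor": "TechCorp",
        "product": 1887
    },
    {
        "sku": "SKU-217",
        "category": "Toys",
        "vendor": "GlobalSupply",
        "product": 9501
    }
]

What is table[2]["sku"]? "SKU-409"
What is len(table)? 6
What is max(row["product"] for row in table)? 9501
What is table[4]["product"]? 1887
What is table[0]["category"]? "Toys"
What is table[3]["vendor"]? "QualityGoods"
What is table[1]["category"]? "Electronics"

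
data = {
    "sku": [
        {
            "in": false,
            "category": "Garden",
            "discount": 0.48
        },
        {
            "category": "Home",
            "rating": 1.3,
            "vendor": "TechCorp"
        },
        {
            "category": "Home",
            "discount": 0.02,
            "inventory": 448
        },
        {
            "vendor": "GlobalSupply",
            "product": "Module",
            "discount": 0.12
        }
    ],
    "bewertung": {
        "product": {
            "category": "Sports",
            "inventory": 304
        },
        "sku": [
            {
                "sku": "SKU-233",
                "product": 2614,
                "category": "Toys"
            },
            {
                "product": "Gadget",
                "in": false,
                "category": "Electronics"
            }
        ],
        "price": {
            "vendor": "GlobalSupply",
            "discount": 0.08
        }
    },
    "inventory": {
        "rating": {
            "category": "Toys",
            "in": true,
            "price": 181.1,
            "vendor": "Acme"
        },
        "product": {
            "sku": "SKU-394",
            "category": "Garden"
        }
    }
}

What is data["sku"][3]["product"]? "Module"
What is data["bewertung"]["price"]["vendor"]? "GlobalSupply"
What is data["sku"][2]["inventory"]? 448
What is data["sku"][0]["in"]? False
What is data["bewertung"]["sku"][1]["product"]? "Gadget"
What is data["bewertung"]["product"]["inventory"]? 304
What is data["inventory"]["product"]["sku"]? "SKU-394"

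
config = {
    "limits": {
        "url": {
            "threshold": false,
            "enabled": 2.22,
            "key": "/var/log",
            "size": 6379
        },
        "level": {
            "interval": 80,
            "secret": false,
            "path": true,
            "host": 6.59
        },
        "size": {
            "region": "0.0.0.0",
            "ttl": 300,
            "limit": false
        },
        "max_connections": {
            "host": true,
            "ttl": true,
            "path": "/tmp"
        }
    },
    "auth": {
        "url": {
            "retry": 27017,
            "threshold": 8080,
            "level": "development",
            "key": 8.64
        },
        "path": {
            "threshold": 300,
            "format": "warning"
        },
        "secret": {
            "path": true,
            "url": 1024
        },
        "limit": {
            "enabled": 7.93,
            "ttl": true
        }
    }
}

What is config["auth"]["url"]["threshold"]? 8080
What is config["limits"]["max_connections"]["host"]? True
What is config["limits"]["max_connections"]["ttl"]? True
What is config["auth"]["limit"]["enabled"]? 7.93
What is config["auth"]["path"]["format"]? "warning"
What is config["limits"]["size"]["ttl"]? 300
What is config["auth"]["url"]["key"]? 8.64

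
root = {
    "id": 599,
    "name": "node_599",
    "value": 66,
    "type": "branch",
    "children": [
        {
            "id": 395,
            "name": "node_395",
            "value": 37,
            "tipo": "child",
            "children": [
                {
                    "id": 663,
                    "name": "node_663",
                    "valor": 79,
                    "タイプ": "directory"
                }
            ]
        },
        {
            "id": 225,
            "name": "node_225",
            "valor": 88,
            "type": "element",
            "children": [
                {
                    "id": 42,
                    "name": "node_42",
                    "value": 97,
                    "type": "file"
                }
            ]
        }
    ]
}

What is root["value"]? 66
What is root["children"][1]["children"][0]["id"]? 42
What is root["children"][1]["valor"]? 88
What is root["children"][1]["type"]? "element"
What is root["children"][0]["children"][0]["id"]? 663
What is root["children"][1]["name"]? "node_225"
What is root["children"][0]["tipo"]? "child"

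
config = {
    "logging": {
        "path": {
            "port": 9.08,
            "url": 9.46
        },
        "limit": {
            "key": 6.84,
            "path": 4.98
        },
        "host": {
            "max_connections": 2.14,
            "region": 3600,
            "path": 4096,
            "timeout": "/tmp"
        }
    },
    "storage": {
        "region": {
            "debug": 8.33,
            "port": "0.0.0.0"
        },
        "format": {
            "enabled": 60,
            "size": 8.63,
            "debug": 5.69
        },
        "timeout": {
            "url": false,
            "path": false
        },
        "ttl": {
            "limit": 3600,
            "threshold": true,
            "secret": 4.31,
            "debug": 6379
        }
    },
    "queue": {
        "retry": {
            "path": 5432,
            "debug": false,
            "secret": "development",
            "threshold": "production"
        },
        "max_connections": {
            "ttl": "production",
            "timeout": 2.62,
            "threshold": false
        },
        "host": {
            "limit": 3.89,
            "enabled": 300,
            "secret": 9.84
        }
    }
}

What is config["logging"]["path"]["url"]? 9.46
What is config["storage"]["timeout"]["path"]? False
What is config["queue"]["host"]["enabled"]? 300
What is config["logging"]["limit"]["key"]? 6.84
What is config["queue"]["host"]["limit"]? 3.89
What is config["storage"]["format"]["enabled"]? 60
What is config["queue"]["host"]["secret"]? 9.84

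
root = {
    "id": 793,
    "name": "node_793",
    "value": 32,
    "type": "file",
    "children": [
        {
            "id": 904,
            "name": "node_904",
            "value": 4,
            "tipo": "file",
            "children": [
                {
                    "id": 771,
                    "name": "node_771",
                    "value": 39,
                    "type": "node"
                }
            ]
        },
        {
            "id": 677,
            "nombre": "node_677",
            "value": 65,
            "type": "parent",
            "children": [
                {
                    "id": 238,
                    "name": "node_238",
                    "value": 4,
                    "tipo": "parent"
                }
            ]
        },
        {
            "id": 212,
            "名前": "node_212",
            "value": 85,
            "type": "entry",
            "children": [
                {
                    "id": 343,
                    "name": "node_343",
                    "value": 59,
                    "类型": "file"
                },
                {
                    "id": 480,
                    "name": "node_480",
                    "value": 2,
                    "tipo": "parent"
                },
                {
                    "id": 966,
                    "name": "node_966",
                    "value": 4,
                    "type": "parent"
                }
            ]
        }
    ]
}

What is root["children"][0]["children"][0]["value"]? 39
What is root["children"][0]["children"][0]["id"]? 771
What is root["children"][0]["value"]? 4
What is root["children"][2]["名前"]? "node_212"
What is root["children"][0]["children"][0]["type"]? "node"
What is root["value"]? 32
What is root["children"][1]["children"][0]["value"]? 4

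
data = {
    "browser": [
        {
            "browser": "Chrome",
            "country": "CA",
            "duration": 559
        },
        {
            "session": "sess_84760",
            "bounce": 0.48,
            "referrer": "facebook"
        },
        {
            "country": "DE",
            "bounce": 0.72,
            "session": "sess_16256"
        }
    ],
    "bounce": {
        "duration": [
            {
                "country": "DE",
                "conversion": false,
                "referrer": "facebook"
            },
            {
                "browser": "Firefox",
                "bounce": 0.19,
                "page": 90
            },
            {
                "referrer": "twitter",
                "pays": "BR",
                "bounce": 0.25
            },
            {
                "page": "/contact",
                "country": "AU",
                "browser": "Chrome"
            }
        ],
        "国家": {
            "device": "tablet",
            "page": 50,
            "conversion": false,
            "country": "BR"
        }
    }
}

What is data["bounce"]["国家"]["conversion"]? False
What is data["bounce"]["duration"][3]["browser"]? "Chrome"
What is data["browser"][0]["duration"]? 559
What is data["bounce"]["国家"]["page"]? 50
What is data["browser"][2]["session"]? "sess_16256"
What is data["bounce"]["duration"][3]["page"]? "/contact"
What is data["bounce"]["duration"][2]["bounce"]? 0.25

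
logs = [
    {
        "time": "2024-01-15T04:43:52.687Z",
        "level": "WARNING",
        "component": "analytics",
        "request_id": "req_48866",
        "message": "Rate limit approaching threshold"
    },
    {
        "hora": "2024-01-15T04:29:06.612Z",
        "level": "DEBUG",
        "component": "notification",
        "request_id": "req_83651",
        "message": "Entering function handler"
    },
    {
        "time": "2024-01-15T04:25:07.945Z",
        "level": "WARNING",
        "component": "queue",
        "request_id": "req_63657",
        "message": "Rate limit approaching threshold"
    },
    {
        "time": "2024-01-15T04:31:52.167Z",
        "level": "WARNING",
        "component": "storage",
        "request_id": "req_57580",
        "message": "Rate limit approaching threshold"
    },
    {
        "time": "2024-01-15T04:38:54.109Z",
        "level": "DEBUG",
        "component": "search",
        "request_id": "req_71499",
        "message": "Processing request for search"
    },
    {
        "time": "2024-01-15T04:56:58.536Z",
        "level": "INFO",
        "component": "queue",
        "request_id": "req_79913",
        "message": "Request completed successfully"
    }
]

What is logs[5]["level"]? "INFO"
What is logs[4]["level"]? "DEBUG"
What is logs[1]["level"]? "DEBUG"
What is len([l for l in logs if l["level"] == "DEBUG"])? 2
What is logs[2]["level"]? "WARNING"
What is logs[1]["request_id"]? "req_83651"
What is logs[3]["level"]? "WARNING"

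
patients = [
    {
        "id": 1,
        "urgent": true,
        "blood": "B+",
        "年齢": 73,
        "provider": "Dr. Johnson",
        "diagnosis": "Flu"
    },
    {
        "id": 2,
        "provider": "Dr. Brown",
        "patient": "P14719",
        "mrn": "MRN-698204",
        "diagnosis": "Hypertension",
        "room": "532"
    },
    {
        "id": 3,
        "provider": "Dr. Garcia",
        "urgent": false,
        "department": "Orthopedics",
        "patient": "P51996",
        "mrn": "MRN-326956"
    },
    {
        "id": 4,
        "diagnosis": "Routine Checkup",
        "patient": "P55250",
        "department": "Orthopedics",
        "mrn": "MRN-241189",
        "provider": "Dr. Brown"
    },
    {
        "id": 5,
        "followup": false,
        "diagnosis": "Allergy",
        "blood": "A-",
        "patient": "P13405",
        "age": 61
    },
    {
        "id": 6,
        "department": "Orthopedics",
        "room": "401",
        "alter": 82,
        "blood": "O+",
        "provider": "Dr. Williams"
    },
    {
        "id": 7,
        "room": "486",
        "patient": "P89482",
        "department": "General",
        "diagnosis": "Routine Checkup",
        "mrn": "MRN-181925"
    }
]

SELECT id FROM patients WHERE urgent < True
[3]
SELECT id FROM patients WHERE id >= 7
[7]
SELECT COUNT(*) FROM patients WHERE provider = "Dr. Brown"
2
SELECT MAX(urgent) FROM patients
True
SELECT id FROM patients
[1, 2, 3, 4, 5, 6, 7]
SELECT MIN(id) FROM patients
1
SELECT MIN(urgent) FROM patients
False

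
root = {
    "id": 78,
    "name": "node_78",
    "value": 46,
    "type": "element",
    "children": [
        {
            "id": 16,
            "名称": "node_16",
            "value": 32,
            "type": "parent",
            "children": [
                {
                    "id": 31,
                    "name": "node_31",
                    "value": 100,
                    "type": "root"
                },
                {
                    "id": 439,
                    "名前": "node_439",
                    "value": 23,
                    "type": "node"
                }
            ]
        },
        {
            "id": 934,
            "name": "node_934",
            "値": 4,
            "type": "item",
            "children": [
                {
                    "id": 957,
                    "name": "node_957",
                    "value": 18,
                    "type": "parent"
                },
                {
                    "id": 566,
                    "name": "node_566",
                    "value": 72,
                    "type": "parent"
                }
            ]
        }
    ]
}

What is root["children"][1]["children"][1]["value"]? 72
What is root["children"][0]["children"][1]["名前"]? "node_439"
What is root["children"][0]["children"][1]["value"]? 23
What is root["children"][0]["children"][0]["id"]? 31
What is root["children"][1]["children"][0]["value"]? 18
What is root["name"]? "node_78"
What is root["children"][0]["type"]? "parent"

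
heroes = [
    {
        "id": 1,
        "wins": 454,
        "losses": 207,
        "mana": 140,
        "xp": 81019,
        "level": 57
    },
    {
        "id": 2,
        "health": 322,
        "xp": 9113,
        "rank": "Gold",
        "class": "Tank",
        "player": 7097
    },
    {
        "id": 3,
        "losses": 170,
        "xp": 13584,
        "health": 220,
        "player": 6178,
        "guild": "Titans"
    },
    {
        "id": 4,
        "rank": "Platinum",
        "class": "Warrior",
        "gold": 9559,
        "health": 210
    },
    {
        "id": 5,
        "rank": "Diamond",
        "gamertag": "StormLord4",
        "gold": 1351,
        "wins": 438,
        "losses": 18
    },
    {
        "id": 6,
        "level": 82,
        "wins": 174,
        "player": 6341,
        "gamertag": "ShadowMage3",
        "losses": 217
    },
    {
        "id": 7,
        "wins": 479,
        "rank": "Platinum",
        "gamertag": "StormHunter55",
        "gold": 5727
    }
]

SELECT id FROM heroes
[1, 2, 3, 4, 5, 6, 7]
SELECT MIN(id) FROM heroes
1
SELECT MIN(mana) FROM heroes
140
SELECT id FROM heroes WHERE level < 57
[]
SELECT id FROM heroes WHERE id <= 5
[1, 2, 3, 4, 5]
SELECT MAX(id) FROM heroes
7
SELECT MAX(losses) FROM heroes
217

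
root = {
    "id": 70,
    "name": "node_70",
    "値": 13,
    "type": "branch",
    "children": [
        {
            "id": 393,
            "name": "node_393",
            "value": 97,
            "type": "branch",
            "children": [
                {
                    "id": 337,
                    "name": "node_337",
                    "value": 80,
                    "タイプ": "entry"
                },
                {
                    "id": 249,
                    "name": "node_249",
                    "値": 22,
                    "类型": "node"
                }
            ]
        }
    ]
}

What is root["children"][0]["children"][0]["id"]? 337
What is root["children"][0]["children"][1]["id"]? 249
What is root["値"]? 13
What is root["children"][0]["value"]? 97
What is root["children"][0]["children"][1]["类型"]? "node"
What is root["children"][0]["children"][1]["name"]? "node_249"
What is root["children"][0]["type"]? "branch"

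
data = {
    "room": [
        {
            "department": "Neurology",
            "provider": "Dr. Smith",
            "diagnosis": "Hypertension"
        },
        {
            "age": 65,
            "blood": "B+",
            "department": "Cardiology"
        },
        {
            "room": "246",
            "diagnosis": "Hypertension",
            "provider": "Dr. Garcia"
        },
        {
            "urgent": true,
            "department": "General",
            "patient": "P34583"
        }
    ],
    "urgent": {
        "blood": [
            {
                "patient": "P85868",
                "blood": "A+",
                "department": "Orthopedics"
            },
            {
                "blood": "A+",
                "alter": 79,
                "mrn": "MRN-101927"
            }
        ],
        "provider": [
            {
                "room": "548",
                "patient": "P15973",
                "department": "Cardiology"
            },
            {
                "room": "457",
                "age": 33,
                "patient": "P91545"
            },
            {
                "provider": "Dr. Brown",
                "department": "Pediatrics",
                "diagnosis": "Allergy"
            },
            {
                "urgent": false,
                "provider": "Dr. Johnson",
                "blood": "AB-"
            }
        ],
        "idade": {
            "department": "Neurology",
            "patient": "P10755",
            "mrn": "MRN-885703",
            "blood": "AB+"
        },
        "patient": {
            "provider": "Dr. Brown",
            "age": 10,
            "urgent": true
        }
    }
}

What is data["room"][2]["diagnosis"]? "Hypertension"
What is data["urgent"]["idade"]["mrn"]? "MRN-885703"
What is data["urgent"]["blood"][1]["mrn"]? "MRN-101927"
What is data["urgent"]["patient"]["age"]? 10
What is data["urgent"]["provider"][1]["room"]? "457"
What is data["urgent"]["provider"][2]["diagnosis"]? "Allergy"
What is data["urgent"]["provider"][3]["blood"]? "AB-"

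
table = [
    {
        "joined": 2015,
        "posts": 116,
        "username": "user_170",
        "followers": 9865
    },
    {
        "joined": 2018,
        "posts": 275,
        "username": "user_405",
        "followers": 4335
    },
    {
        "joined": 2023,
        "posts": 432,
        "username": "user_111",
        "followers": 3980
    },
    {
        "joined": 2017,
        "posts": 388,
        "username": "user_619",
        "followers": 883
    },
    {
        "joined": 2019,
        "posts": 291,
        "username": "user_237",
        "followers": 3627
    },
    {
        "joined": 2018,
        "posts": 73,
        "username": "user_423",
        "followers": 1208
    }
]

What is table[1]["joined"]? 2018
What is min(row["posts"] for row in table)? 73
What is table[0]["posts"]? 116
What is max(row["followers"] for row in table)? 9865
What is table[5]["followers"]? 1208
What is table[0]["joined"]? 2015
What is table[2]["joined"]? 2023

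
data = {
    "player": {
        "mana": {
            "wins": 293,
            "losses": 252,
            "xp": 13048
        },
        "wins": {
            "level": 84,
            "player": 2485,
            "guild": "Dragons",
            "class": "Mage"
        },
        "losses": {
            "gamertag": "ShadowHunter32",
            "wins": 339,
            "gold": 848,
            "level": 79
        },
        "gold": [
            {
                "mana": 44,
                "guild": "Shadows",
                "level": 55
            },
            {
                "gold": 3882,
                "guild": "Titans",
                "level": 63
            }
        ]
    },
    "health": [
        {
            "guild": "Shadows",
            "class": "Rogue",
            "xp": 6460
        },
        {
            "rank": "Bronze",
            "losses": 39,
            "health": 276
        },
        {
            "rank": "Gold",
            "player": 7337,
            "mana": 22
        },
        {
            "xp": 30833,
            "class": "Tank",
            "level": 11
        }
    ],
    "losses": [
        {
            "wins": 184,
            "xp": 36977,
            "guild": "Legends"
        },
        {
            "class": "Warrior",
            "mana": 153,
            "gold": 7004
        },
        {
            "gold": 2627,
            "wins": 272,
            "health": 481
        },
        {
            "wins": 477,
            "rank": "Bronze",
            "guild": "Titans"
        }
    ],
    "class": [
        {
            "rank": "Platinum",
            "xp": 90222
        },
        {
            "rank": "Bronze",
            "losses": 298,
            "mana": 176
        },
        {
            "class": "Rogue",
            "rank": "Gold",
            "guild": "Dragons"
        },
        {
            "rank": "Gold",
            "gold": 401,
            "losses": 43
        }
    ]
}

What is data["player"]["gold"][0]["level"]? 55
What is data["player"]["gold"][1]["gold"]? 3882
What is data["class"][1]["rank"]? "Bronze"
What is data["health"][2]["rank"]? "Gold"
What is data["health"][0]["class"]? "Rogue"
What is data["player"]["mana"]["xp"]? 13048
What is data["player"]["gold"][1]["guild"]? "Titans"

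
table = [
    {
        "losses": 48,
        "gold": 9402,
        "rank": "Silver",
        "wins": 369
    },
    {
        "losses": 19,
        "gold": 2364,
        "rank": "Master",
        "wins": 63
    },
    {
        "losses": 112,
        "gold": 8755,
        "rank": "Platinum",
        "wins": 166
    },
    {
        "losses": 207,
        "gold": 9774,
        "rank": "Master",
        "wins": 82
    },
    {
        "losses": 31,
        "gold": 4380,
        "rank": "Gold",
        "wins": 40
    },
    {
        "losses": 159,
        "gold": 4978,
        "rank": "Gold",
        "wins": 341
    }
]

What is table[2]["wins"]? 166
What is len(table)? 6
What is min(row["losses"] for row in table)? 19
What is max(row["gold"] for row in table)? 9774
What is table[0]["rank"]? "Silver"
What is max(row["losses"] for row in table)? 207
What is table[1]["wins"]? 63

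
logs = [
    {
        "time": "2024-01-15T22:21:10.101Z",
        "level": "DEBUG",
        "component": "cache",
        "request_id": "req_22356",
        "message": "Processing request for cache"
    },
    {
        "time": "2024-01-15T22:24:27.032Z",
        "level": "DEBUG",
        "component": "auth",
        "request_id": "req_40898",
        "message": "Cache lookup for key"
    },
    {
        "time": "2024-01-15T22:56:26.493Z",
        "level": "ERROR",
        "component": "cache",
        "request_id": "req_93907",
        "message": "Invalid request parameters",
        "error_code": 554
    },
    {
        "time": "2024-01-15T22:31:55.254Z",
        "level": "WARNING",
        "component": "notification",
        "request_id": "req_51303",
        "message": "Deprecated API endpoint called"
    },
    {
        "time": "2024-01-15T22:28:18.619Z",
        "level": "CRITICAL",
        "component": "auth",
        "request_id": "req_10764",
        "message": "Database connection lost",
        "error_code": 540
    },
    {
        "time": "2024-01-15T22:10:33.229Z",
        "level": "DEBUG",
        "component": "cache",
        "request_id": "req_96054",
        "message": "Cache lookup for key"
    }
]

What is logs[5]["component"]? "cache"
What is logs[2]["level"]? "ERROR"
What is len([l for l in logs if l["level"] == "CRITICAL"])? 1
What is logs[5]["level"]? "DEBUG"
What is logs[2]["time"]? "2024-01-15T22:56:26.493Z"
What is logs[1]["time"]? "2024-01-15T22:24:27.032Z"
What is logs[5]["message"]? "Cache lookup for key"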